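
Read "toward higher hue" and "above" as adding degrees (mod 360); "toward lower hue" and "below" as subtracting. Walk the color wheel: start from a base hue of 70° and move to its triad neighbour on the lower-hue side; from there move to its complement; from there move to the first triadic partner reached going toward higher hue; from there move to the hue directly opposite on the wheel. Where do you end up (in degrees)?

70°

triadic ↓ −120°: 70 − 120 = -50 → -50 + 360 = 310°
complement +180°: 310 + 180 = 490 → 490 − 360 = 130°
triadic ↑ +120°: 130 + 120 = 250°
complement +180°: 250 + 180 = 430 → 430 − 360 = 70°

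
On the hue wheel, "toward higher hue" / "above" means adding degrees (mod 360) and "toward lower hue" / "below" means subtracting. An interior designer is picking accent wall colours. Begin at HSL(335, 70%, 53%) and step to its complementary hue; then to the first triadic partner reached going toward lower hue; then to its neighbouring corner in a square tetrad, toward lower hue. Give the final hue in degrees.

305°

335 + 180 = 515 → 515 − 360 = 155°   (complement)
155 − 120 = 35°   (triadic ↓)
35 − 90 = -55 → -55 + 360 = 305°   (square ↓)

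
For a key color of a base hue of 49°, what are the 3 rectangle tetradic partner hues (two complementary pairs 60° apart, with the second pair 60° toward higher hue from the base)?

A rectangular tetradic uses two complementary pairs 60° apart: offsets 0°, 60°, 180°, 240°.
49 + 60 = 109°
49 + 180 = 229°
49 + 240 = 289°

109°, 229°, 289°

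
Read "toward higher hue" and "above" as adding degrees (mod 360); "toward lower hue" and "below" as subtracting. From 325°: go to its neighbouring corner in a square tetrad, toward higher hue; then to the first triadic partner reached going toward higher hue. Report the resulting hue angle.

175°

square ↑ +90°: 325 + 90 = 415 → 415 − 360 = 55°
triadic ↑ +120°: 55 + 120 = 175°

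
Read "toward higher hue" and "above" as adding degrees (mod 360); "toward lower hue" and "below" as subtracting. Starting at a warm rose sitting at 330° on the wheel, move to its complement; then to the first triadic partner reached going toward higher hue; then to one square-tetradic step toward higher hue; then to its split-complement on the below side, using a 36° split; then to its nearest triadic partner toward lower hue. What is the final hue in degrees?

24°

+180° (complement): 330 + 180 = 510 → 510 − 360 = 150°
+120° (triadic ↑): 150 + 120 = 270°
+90° (square ↑): 270 + 90 = 360 → 360 − 360 = 0°
+144° (split-comp 36° ↓): 0 + 144 = 144°
−120° (triadic ↓): 144 − 120 = 24°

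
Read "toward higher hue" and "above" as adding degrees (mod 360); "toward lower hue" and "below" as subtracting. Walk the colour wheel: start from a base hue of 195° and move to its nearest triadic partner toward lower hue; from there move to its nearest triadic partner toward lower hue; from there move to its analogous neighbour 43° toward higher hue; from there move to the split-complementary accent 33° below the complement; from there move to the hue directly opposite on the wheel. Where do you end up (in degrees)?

−120° (triadic ↓): 195 − 120 = 75°
−120° (triadic ↓): 75 − 120 = -45 → -45 + 360 = 315°
+43° (analog 43° ↑): 315 + 43 = 358°
+147° (split-comp 33° ↓): 358 + 147 = 505 → 505 − 360 = 145°
+180° (complement): 145 + 180 = 325°

325°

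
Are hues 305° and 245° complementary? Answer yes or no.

Angular distance: |305 − 245| = 60 = 60°.
Complementary requires 180°.

no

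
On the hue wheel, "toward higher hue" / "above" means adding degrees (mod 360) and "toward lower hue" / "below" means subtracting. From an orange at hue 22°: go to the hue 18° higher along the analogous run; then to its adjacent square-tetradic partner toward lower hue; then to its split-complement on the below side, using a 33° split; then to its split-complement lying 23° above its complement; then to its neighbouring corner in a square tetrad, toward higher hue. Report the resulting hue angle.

22 + 18 = 40°   (analog 18° ↑)
40 − 90 = -50 → -50 + 360 = 310°   (square ↓)
310 + 147 = 457 → 457 − 360 = 97°   (split-comp 33° ↓)
97 + 203 = 300°   (split-comp 23° ↑)
300 + 90 = 390 → 390 − 360 = 30°   (square ↑)

30°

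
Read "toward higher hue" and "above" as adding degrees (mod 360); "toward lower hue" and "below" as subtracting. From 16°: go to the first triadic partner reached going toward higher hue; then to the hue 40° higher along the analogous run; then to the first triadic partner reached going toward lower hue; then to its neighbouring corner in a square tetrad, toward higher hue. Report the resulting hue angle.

+120° (triadic ↑): 16 + 120 = 136°
+40° (analog 40° ↑): 136 + 40 = 176°
−120° (triadic ↓): 176 − 120 = 56°
+90° (square ↑): 56 + 90 = 146°

146°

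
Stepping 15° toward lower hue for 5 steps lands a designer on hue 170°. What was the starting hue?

5 steps of 15° (toward lower hue) give a net shift of −75°.
Start = end − shift: 170 + 75 = 245°

245°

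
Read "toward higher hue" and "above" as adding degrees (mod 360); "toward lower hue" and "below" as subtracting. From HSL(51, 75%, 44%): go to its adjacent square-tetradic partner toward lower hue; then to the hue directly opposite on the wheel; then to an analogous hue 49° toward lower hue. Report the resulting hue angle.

92°

51 − 90 = -39 → -39 + 360 = 321°   (square ↓)
321 + 180 = 501 → 501 − 360 = 141°   (complement)
141 − 49 = 92°   (analog 49° ↓)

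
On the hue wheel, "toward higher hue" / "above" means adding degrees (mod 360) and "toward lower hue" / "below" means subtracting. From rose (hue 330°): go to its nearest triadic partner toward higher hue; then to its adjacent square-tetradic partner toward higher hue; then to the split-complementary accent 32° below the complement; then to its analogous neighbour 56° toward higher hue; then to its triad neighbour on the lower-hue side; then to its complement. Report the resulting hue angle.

84°

triadic ↑ +120°: 330 + 120 = 450 → 450 − 360 = 90°
square ↑ +90°: 90 + 90 = 180°
split-comp 32° ↓ +148°: 180 + 148 = 328°
analog 56° ↑ +56°: 328 + 56 = 384 → 384 − 360 = 24°
triadic ↓ −120°: 24 − 120 = -96 → -96 + 360 = 264°
complement +180°: 264 + 180 = 444 → 444 − 360 = 84°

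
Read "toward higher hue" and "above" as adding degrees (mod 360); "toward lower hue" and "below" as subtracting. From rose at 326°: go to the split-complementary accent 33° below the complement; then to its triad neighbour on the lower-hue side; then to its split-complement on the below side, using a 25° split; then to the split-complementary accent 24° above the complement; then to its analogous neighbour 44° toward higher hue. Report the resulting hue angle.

36°

+147° (split-comp 33° ↓): 326 + 147 = 473 → 473 − 360 = 113°
−120° (triadic ↓): 113 − 120 = -7 → -7 + 360 = 353°
+155° (split-comp 25° ↓): 353 + 155 = 508 → 508 − 360 = 148°
+204° (split-comp 24° ↑): 148 + 204 = 352°
+44° (analog 44° ↑): 352 + 44 = 396 → 396 − 360 = 36°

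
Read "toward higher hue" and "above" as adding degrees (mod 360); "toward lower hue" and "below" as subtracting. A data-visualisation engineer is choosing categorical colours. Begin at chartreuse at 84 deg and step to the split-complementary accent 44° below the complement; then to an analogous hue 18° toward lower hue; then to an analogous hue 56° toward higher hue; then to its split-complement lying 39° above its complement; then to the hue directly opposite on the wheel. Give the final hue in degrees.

split-comp 44° ↓ +136°: 84 + 136 = 220°
analog 18° ↓ −18°: 220 − 18 = 202°
analog 56° ↑ +56°: 202 + 56 = 258°
split-comp 39° ↑ +219°: 258 + 219 = 477 → 477 − 360 = 117°
complement +180°: 117 + 180 = 297°

297°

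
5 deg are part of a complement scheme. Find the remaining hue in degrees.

185°

The complement sits 180° across the wheel.
The full set through 5° is {5°, 185°}.
Given {5°}, the missing hue is 185°.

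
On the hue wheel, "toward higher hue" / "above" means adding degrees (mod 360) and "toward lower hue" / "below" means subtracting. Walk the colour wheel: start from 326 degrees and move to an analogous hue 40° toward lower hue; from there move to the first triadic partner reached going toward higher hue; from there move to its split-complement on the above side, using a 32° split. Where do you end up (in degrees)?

258°

analog 40° ↓ −40°: 326 − 40 = 286°
triadic ↑ +120°: 286 + 120 = 406 → 406 − 360 = 46°
split-comp 32° ↑ +212°: 46 + 212 = 258°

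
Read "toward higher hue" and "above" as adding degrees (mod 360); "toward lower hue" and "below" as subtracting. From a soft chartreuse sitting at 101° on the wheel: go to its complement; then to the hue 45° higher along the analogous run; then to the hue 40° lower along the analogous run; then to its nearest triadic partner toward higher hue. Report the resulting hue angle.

complement +180°: 101 + 180 = 281°
analog 45° ↑ +45°: 281 + 45 = 326°
analog 40° ↓ −40°: 326 − 40 = 286°
triadic ↑ +120°: 286 + 120 = 406 → 406 − 360 = 46°

46°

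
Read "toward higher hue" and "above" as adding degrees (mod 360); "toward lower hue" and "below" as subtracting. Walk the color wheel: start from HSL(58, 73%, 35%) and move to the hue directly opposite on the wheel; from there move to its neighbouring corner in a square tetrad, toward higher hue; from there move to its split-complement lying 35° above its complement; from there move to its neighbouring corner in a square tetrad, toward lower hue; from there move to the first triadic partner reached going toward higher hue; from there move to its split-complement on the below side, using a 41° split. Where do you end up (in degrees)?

+180° (complement): 58 + 180 = 238°
+90° (square ↑): 238 + 90 = 328°
+215° (split-comp 35° ↑): 328 + 215 = 543 → 543 − 360 = 183°
−90° (square ↓): 183 − 90 = 93°
+120° (triadic ↑): 93 + 120 = 213°
+139° (split-comp 41° ↓): 213 + 139 = 352°

352°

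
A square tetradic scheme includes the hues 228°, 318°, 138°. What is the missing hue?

48°

A square tetradic scheme places four hues every 90°.
The full set through 138° is {48°, 138°, 228°, 318°}.
Given {138°, 228°, 318°}, the missing hue is 48°.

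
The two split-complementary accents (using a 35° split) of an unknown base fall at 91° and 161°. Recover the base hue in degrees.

306°

The accents sit 35° either side of the complement, so the complement is their short-arc midpoint on the wheel.
Short-arc midpoint of 91° and 161°: 126°.
Base is 180° from the complement: 126 − 180 = -54 → -54 + 360 = 306°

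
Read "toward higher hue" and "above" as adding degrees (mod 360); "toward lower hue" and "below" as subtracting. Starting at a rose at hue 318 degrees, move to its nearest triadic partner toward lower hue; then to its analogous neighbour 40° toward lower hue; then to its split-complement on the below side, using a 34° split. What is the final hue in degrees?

triadic ↓ −120°: 318 − 120 = 198°
analog 40° ↓ −40°: 198 − 40 = 158°
split-comp 34° ↓ +146°: 158 + 146 = 304°

304°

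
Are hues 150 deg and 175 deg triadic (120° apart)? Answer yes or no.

Angular distance: |150 − 175| = 25 = 25°.
Triadic (120° apart) requires 120°.

no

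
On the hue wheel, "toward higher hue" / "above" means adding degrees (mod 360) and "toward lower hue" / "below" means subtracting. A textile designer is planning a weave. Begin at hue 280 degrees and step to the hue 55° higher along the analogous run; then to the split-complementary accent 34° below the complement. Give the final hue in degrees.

analog 55° ↑ +55°: 280 + 55 = 335°
split-comp 34° ↓ +146°: 335 + 146 = 481 → 481 − 360 = 121°

121°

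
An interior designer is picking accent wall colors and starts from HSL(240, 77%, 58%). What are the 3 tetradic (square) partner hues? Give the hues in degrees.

A square tetradic scheme places four hues every 90°.
240 + 90 = 330°
240 + 180 = 420 → 420 − 360 = 60°
240 + 270 = 510 → 510 − 360 = 150°

330°, 60°, and 150°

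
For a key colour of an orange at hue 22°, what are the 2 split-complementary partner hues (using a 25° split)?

177° and 227°

Split-complementary hues sit 25° either side of the complement.
Complement of 22°: 22 + 180 = 202°
202 − 25 = 177°
202 + 25 = 227°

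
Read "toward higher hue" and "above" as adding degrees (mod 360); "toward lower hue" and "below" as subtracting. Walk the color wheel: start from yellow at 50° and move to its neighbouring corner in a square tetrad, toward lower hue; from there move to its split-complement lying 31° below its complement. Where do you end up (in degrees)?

109°

50 − 90 = -40 → -40 + 360 = 320°   (square ↓)
320 + 149 = 469 → 469 − 360 = 109°   (split-comp 31° ↓)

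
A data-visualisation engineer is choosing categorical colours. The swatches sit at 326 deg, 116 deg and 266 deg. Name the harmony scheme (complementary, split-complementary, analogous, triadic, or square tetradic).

split-complementary

Sort the hues: 116°, 266°, 326°.
Successive gaps around the wheel: 150°, 60°, 150°.
Two 150° gaps and one 60° gap — a base hue opposite a pair of accents 30° either side of its complement — is the split-complementary pattern.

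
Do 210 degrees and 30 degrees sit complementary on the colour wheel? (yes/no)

yes

Angular distance: |210 − 30| = 180 = 180°.
Complementary requires 180°.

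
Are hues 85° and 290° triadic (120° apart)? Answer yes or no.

no

Angular distance: |85 − 290| = 205; shorter arc = 360 − 205 = 155°.
Triadic (120° apart) requires 120°.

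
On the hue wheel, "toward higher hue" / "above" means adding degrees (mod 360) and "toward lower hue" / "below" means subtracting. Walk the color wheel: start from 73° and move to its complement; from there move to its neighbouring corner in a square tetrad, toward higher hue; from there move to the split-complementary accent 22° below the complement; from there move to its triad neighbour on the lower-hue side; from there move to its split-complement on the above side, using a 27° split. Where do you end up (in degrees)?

228°

73 + 180 = 253°   (complement)
253 + 90 = 343°   (square ↑)
343 + 158 = 501 → 501 − 360 = 141°   (split-comp 22° ↓)
141 − 120 = 21°   (triadic ↓)
21 + 207 = 228°   (split-comp 27° ↑)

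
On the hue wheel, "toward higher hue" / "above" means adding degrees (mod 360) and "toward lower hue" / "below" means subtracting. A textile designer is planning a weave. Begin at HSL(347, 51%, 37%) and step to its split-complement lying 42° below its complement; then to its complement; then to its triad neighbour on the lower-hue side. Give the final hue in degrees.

347 + 138 = 485 → 485 − 360 = 125°   (split-comp 42° ↓)
125 + 180 = 305°   (complement)
305 − 120 = 185°   (triadic ↓)

185°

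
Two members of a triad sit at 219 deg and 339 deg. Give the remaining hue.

99°

A triad spaces three hues 120° apart.
The full set is {99°, 219°, 339°}.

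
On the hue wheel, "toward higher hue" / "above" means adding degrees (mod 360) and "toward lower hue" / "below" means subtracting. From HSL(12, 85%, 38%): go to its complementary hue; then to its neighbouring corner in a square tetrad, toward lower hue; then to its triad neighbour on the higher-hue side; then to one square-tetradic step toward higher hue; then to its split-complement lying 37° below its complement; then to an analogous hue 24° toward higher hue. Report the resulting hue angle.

complement +180°: 12 + 180 = 192°
square ↓ −90°: 192 − 90 = 102°
triadic ↑ +120°: 102 + 120 = 222°
square ↑ +90°: 222 + 90 = 312°
split-comp 37° ↓ +143°: 312 + 143 = 455 → 455 − 360 = 95°
analog 24° ↑ +24°: 95 + 24 = 119°

119°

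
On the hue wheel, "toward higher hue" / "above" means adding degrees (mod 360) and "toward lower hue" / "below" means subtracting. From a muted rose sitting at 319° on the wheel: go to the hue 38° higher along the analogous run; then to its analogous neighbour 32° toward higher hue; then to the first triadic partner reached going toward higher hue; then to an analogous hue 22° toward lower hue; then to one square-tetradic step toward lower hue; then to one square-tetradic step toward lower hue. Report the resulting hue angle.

319 + 38 = 357°   (analog 38° ↑)
357 + 32 = 389 → 389 − 360 = 29°   (analog 32° ↑)
29 + 120 = 149°   (triadic ↑)
149 − 22 = 127°   (analog 22° ↓)
127 − 90 = 37°   (square ↓)
37 − 90 = -53 → -53 + 360 = 307°   (square ↓)

307°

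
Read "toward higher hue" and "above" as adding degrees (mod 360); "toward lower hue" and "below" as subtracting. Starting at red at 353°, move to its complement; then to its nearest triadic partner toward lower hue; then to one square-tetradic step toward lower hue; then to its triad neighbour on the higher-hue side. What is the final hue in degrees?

83°

+180° (complement): 353 + 180 = 533 → 533 − 360 = 173°
−120° (triadic ↓): 173 − 120 = 53°
−90° (square ↓): 53 − 90 = -37 → -37 + 360 = 323°
+120° (triadic ↑): 323 + 120 = 443 → 443 − 360 = 83°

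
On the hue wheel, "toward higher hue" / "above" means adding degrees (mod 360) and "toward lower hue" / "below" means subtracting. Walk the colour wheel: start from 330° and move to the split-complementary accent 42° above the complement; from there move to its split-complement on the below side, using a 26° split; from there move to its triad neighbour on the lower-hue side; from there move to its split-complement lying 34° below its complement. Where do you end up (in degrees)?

330 + 222 = 552 → 552 − 360 = 192°   (split-comp 42° ↑)
192 + 154 = 346°   (split-comp 26° ↓)
346 − 120 = 226°   (triadic ↓)
226 + 146 = 372 → 372 − 360 = 12°   (split-comp 34° ↓)

12°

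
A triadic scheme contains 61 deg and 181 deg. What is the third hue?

A triad spaces three hues 120° apart.
The full set is {61°, 181°, 301°}.

301°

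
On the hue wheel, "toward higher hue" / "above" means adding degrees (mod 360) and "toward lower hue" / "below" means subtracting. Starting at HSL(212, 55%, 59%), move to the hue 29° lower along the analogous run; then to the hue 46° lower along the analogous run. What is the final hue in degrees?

212 − 29 = 183°   (analog 29° ↓)
183 − 46 = 137°   (analog 46° ↓)

137°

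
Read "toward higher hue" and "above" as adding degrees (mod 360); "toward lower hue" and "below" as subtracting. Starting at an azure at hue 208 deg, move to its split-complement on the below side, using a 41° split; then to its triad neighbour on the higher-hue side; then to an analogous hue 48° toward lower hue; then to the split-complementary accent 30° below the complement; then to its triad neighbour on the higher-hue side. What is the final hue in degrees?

208 + 139 = 347°   (split-comp 41° ↓)
347 + 120 = 467 → 467 − 360 = 107°   (triadic ↑)
107 − 48 = 59°   (analog 48° ↓)
59 + 150 = 209°   (split-comp 30° ↓)
209 + 120 = 329°   (triadic ↑)

329°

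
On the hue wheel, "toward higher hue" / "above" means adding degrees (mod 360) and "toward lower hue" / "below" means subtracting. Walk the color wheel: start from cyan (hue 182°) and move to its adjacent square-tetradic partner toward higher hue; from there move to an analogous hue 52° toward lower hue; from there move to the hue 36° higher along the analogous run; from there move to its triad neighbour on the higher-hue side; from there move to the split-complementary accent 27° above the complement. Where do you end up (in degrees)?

223°

182 + 90 = 272°   (square ↑)
272 − 52 = 220°   (analog 52° ↓)
220 + 36 = 256°   (analog 36° ↑)
256 + 120 = 376 → 376 − 360 = 16°   (triadic ↑)
16 + 207 = 223°   (split-comp 27° ↑)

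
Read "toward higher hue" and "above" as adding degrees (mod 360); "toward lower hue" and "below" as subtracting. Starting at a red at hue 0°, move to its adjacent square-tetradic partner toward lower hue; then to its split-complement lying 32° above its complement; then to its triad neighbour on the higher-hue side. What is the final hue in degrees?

0 − 90 = -90 → -90 + 360 = 270°   (square ↓)
270 + 212 = 482 → 482 − 360 = 122°   (split-comp 32° ↑)
122 + 120 = 242°   (triadic ↑)

242°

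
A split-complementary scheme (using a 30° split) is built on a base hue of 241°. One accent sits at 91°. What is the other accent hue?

Split-complementary hues sit 30° either side of the complement.
Complement of the base 241°: 241 + 180 = 421 → 421 − 360 = 61°
The given accent 91° is 30° one side of 61°; the other accent sits 30° the other side: 61 − 30 = 31°

31°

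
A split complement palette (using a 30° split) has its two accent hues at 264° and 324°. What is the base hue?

The accents sit 30° either side of the complement, so the complement is their short-arc midpoint on the wheel.
Short-arc midpoint of 264° and 324°: 294°.
Base is 180° from the complement: 294 − 180 = 114°

114°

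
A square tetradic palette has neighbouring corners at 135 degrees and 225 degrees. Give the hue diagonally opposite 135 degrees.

A square tetradic scheme places four hues 90° apart; opposite corners are 180° apart.
135 + 180 = 315°

315°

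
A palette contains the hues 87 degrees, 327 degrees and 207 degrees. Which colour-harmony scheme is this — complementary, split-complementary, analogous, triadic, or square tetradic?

triadic

Sort the hues: 87°, 207°, 327°.
Successive gaps around the wheel: 120°, 120°, 120°.
Three hues equally spaced 120° apart form a triad.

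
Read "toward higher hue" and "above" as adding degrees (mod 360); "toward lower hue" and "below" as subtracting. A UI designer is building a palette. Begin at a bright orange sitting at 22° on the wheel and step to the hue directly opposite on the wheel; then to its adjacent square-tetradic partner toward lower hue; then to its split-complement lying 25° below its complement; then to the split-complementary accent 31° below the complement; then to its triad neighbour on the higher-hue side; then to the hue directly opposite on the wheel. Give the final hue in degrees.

complement +180°: 22 + 180 = 202°
square ↓ −90°: 202 − 90 = 112°
split-comp 25° ↓ +155°: 112 + 155 = 267°
split-comp 31° ↓ +149°: 267 + 149 = 416 → 416 − 360 = 56°
triadic ↑ +120°: 56 + 120 = 176°
complement +180°: 176 + 180 = 356°

356°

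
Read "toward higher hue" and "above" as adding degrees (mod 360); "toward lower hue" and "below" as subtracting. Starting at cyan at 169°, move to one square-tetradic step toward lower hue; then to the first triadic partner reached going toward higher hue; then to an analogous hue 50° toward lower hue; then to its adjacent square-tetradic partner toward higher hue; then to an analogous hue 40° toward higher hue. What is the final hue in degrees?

279°

square ↓ −90°: 169 − 90 = 79°
triadic ↑ +120°: 79 + 120 = 199°
analog 50° ↓ −50°: 199 − 50 = 149°
square ↑ +90°: 149 + 90 = 239°
analog 40° ↑ +40°: 239 + 40 = 279°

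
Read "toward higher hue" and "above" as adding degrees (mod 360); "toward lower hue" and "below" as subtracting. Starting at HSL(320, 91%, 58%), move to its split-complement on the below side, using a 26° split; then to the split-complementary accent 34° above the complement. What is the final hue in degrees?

328°

+154° (split-comp 26° ↓): 320 + 154 = 474 → 474 − 360 = 114°
+214° (split-comp 34° ↑): 114 + 214 = 328°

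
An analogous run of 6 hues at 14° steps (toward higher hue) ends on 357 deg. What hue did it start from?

5 steps of 14° (toward higher hue) give a net shift of +70°.
Start = end − shift: 357 − 70 = 287°

287°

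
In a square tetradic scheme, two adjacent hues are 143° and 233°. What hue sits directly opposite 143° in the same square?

A square tetradic scheme places four hues 90° apart; opposite corners are 180° apart.
143 + 180 = 323°

323°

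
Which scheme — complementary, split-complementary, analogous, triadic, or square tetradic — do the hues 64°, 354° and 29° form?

analogous

Sort the hues: 29°, 64°, 354°.
Successive gaps around the wheel: 35°, 290°, 35°.
A run of hues at equal small steps (35°) with one large closing gap is an analogous group.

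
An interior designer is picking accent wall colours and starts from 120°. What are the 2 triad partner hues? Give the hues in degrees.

A triad places three hues 120° apart.
120 + 120 = 240°
120 + 240 = 360 → 360 − 360 = 0°

240° and 0°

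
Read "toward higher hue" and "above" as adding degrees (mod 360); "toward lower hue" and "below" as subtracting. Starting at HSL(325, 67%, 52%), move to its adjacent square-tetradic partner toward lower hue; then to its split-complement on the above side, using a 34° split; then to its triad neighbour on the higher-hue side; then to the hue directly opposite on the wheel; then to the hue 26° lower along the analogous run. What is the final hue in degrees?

3°

−90° (square ↓): 325 − 90 = 235°
+214° (split-comp 34° ↑): 235 + 214 = 449 → 449 − 360 = 89°
+120° (triadic ↑): 89 + 120 = 209°
+180° (complement): 209 + 180 = 389 → 389 − 360 = 29°
−26° (analog 26° ↓): 29 − 26 = 3°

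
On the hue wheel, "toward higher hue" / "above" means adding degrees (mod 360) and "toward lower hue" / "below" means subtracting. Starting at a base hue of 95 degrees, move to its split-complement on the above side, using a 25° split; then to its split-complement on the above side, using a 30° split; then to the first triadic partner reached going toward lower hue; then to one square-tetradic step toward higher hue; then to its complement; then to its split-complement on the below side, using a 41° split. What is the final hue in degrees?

79°

95 + 205 = 300°   (split-comp 25° ↑)
300 + 210 = 510 → 510 − 360 = 150°   (split-comp 30° ↑)
150 − 120 = 30°   (triadic ↓)
30 + 90 = 120°   (square ↑)
120 + 180 = 300°   (complement)
300 + 139 = 439 → 439 − 360 = 79°   (split-comp 41° ↓)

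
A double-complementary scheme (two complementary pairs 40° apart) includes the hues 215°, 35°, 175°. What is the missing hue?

A rectangular tetradic uses two complementary pairs 40° apart: offsets 0°, 40°, 180°, 220°.
Among {35°, 175°, 215°}, 35° and 215° are a 180° pair.
The remaining hue 175° needs its own complement: 175 + 180 = 355°

355°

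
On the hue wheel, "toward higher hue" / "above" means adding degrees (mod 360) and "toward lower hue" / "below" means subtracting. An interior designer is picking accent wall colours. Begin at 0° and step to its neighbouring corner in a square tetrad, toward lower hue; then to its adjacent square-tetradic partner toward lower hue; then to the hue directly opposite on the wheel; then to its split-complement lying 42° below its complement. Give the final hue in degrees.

0 − 90 = -90 → -90 + 360 = 270°   (square ↓)
270 − 90 = 180°   (square ↓)
180 + 180 = 360 → 360 − 360 = 0°   (complement)
0 + 138 = 138°   (split-comp 42° ↓)

138°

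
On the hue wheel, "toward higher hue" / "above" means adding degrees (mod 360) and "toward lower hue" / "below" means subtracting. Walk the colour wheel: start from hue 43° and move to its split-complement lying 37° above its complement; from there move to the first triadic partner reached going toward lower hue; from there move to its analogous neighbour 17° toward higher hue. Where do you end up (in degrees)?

157°

split-comp 37° ↑ +217°: 43 + 217 = 260°
triadic ↓ −120°: 260 − 120 = 140°
analog 17° ↑ +17°: 140 + 17 = 157°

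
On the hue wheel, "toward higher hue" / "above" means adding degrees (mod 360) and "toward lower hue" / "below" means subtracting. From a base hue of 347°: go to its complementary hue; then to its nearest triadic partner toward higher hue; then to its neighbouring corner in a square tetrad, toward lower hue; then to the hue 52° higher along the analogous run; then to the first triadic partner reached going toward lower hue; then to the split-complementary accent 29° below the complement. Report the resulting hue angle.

280°

complement +180°: 347 + 180 = 527 → 527 − 360 = 167°
triadic ↑ +120°: 167 + 120 = 287°
square ↓ −90°: 287 − 90 = 197°
analog 52° ↑ +52°: 197 + 52 = 249°
triadic ↓ −120°: 249 − 120 = 129°
split-comp 29° ↓ +151°: 129 + 151 = 280°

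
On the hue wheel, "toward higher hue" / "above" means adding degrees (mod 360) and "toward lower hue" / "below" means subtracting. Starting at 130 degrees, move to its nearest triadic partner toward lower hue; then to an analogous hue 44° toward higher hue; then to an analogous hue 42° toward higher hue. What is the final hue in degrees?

triadic ↓ −120°: 130 − 120 = 10°
analog 44° ↑ +44°: 10 + 44 = 54°
analog 42° ↑ +42°: 54 + 42 = 96°

96°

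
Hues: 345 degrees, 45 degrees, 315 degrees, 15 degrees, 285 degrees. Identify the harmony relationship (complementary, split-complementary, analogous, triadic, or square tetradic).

Sort the hues: 15°, 45°, 285°, 315°, 345°.
Successive gaps around the wheel: 30°, 240°, 30°, 30°, 30°.
A run of hues at equal small steps (30°) with one large closing gap is an analogous group.

analogous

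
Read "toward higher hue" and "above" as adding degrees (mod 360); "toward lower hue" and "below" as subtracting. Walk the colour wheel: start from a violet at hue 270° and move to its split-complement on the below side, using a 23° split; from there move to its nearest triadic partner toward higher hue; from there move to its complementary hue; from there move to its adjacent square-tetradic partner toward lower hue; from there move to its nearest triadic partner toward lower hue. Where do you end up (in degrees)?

+157° (split-comp 23° ↓): 270 + 157 = 427 → 427 − 360 = 67°
+120° (triadic ↑): 67 + 120 = 187°
+180° (complement): 187 + 180 = 367 → 367 − 360 = 7°
−90° (square ↓): 7 − 90 = -83 → -83 + 360 = 277°
−120° (triadic ↓): 277 − 120 = 157°

157°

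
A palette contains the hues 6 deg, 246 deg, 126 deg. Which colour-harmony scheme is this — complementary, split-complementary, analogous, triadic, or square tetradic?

Sort the hues: 6°, 126°, 246°.
Successive gaps around the wheel: 120°, 120°, 120°.
Three hues equally spaced 120° apart form a triad.

triadic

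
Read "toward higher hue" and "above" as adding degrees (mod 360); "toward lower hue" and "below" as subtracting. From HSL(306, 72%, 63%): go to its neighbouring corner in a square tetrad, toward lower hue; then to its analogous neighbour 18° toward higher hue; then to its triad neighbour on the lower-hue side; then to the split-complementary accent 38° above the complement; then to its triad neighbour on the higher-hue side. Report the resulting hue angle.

92°

square ↓ −90°: 306 − 90 = 216°
analog 18° ↑ +18°: 216 + 18 = 234°
triadic ↓ −120°: 234 − 120 = 114°
split-comp 38° ↑ +218°: 114 + 218 = 332°
triadic ↑ +120°: 332 + 120 = 452 → 452 − 360 = 92°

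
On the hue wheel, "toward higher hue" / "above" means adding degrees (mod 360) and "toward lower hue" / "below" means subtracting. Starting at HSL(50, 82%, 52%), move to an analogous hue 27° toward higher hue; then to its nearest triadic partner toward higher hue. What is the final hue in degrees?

197°

+27° (analog 27° ↑): 50 + 27 = 77°
+120° (triadic ↑): 77 + 120 = 197°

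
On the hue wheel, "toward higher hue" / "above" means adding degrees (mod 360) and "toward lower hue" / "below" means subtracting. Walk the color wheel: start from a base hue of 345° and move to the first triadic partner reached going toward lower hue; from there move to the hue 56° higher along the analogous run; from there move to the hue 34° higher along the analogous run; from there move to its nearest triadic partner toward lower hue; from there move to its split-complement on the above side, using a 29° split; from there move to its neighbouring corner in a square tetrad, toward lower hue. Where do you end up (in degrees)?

−120° (triadic ↓): 345 − 120 = 225°
+56° (analog 56° ↑): 225 + 56 = 281°
+34° (analog 34° ↑): 281 + 34 = 315°
−120° (triadic ↓): 315 − 120 = 195°
+209° (split-comp 29° ↑): 195 + 209 = 404 → 404 − 360 = 44°
−90° (square ↓): 44 − 90 = -46 → -46 + 360 = 314°

314°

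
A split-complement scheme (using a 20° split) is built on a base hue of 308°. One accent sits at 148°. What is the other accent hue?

108°

Split-complementary hues sit 20° either side of the complement.
Complement of the base 308°: 308 + 180 = 488 → 488 − 360 = 128°
The given accent 148° is 20° one side of 128°; the other accent sits 20° the other side: 128 − 20 = 108°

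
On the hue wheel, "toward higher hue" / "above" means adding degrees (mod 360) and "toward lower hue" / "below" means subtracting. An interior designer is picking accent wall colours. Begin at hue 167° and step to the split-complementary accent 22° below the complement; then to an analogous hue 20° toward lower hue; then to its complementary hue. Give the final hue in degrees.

125°

167 + 158 = 325°   (split-comp 22° ↓)
325 − 20 = 305°   (analog 20° ↓)
305 + 180 = 485 → 485 − 360 = 125°   (complement)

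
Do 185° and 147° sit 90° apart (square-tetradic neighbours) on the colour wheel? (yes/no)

Angular distance: |185 − 147| = 38 = 38°.
90° apart (square-tetradic neighbours) requires 90°.

no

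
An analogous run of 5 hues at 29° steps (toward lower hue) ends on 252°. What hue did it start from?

4 steps of 29° (toward lower hue) give a net shift of −116°.
Start = end − shift: 252 + 116 = 368 → 368 − 360 = 8°

8°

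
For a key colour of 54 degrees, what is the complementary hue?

234°

The complement sits 180° across the wheel.
54 + 180 = 234°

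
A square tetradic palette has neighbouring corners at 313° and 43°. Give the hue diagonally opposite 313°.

133°

A square tetradic scheme places four hues 90° apart; opposite corners are 180° apart.
313 + 180 = 493 → 493 − 360 = 133°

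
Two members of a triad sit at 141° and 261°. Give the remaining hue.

21°

A triad spaces three hues 120° apart.
The full set is {21°, 141°, 261°}.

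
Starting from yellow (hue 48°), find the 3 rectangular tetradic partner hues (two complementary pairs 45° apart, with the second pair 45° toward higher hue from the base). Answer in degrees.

A rectangular tetradic uses two complementary pairs 45° apart: offsets 0°, 45°, 180°, 225°.
48 + 45 = 93°
48 + 180 = 228°
48 + 225 = 273°

93°, 228° and 273°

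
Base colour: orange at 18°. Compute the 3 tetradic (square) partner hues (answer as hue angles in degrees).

A square tetradic scheme places four hues every 90°.
18 + 90 = 108°
18 + 180 = 198°
18 + 270 = 288°

108°, 198°, and 288°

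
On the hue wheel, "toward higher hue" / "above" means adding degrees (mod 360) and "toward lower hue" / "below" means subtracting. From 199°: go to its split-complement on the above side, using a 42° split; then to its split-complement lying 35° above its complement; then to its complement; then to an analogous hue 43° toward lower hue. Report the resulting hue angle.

53°

+222° (split-comp 42° ↑): 199 + 222 = 421 → 421 − 360 = 61°
+215° (split-comp 35° ↑): 61 + 215 = 276°
+180° (complement): 276 + 180 = 456 → 456 − 360 = 96°
−43° (analog 43° ↓): 96 − 43 = 53°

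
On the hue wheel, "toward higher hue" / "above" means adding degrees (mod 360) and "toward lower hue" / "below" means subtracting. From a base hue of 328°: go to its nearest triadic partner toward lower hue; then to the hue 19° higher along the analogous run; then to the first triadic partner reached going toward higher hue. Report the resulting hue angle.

347°

328 − 120 = 208°   (triadic ↓)
208 + 19 = 227°   (analog 19° ↑)
227 + 120 = 347°   (triadic ↑)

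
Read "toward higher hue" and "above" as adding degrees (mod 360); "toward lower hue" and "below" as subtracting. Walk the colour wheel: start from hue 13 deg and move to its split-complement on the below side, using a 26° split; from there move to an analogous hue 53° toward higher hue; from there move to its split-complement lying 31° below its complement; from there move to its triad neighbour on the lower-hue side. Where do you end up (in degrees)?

13 + 154 = 167°   (split-comp 26° ↓)
167 + 53 = 220°   (analog 53° ↑)
220 + 149 = 369 → 369 − 360 = 9°   (split-comp 31° ↓)
9 − 120 = -111 → -111 + 360 = 249°   (triadic ↓)

249°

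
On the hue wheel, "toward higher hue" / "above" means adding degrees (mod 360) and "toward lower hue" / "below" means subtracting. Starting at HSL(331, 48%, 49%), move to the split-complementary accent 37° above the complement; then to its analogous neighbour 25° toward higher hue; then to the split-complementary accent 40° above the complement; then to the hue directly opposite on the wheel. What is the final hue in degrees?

253°

split-comp 37° ↑ +217°: 331 + 217 = 548 → 548 − 360 = 188°
analog 25° ↑ +25°: 188 + 25 = 213°
split-comp 40° ↑ +220°: 213 + 220 = 433 → 433 − 360 = 73°
complement +180°: 73 + 180 = 253°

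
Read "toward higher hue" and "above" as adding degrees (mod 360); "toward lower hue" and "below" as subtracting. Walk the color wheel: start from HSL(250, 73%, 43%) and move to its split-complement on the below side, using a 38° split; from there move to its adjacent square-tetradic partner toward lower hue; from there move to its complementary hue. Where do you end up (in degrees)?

122°

+142° (split-comp 38° ↓): 250 + 142 = 392 → 392 − 360 = 32°
−90° (square ↓): 32 − 90 = -58 → -58 + 360 = 302°
+180° (complement): 302 + 180 = 482 → 482 − 360 = 122°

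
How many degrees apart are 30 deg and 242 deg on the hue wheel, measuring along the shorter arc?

|30 − 242| = 212.
The shorter arc is 360 − 212 = 148°.

148°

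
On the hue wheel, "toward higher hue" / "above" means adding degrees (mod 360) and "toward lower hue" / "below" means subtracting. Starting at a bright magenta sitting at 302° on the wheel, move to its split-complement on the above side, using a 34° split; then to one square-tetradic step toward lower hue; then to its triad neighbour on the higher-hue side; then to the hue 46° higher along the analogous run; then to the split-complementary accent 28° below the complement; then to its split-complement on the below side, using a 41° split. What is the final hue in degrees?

163°

+214° (split-comp 34° ↑): 302 + 214 = 516 → 516 − 360 = 156°
−90° (square ↓): 156 − 90 = 66°
+120° (triadic ↑): 66 + 120 = 186°
+46° (analog 46° ↑): 186 + 46 = 232°
+152° (split-comp 28° ↓): 232 + 152 = 384 → 384 − 360 = 24°
+139° (split-comp 41° ↓): 24 + 139 = 163°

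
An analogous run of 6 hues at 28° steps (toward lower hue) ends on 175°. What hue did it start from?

315°

5 steps of 28° (toward lower hue) give a net shift of −140°.
Start = end − shift: 175 + 140 = 315°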